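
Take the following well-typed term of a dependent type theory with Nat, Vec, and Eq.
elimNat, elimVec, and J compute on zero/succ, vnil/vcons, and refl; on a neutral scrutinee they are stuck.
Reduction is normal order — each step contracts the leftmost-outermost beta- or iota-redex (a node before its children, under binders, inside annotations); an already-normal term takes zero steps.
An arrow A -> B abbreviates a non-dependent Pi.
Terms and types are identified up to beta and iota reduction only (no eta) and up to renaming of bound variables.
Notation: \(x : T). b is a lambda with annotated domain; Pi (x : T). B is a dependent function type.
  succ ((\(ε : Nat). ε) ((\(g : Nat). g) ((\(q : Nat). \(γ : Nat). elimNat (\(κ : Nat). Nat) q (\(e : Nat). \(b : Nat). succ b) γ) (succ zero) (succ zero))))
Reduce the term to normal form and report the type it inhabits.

reduced normal form:
  succ (succ (succ zero))
the term's type:
  Nat
observation: normalization takes exactly 8 steps under the normal-order strategy.


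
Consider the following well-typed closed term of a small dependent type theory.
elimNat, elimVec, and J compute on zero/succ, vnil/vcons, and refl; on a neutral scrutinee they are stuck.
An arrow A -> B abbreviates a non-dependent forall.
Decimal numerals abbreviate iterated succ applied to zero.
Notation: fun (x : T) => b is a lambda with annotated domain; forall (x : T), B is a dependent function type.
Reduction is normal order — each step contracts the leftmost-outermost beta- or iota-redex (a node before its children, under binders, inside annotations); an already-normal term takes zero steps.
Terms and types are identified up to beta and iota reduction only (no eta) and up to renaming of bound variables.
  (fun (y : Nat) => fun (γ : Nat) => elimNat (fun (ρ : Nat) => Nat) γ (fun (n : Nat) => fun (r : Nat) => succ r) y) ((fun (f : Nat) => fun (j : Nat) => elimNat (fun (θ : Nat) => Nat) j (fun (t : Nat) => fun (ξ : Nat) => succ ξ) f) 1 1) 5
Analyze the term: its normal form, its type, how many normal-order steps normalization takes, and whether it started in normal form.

normal form:
  7
type:
  Nat
steps to reach normal form (normal order): 15
already normal: no
first contracted redex: a beta-redex


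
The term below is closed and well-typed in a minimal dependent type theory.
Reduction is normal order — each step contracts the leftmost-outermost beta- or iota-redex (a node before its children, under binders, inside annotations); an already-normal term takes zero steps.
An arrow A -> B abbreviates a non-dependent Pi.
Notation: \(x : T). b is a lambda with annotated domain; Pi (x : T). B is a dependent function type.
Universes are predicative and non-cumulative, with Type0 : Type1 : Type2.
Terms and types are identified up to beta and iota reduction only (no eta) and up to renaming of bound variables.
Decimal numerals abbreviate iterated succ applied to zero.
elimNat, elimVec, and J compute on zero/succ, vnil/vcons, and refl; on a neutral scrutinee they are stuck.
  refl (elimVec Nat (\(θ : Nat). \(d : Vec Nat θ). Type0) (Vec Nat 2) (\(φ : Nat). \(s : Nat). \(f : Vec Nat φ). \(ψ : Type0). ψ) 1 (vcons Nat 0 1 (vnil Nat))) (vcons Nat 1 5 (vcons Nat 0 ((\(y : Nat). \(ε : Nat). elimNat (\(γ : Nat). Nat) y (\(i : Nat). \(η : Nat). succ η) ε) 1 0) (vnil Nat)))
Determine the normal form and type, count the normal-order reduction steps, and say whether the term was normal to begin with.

reduced normal form:
  refl (Vec Nat 2) (vcons Nat 1 5 (vcons Nat 0 1 (vnil Nat)))
inferred type:
  Eq (Vec Nat 2) (vcons Nat 1 5 (vcons Nat 0 1 (vnil Nat))) (vcons Nat 1 5 (vcons Nat 0 1 (vnil Nat)))
normal-order step count: 9
term was already normal: no
first contracted redex: an elimVec iota-redex


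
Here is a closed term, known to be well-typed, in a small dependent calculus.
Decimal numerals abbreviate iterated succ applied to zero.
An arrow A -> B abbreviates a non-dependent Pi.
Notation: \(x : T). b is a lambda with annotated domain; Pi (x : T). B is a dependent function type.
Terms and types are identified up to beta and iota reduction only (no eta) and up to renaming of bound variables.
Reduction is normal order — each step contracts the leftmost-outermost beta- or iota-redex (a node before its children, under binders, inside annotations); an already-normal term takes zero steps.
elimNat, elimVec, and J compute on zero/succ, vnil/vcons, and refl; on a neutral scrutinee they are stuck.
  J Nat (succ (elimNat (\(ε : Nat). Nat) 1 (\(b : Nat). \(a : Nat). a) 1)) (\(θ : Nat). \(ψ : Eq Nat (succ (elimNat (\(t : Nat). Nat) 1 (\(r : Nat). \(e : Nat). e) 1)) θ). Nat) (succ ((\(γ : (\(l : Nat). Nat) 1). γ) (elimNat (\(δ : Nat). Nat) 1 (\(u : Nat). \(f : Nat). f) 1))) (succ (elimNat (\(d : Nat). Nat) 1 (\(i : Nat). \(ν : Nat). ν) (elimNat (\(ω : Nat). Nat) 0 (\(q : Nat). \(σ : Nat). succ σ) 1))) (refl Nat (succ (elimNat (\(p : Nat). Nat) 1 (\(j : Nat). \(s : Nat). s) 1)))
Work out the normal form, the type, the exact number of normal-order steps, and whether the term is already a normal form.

reduced normal form:
  2
inferred type:
  Nat
reduction steps (normal order): 6
term was already normal: no
first redex: a J iota-redex


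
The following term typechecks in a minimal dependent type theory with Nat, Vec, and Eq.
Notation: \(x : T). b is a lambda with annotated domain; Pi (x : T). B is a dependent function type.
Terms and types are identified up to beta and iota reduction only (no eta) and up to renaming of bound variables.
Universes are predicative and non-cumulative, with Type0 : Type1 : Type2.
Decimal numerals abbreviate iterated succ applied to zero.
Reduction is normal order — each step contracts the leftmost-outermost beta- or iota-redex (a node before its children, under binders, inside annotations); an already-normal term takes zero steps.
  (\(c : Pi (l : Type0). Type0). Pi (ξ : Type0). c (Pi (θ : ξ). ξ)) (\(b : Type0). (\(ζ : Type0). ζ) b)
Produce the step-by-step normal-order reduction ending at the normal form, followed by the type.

reduction (normal order):
  (\(c : Pi (l : Type0). Type0). Pi (ξ : Type0). c (Pi (θ : ξ). ξ)) (\(b : Type0). (\(ζ : Type0). ζ) b)
  ~> Pi (c : Type0). (\(l : Type0). (\(ξ : Type0). ξ) l) (Pi (θ : c). c)
  ~> Pi (c : Type0). (\(l : Type0). l) (Pi (ξ : c). c)
  ~> Pi (c : Type0). Pi (l : c). c
type:
  Type1


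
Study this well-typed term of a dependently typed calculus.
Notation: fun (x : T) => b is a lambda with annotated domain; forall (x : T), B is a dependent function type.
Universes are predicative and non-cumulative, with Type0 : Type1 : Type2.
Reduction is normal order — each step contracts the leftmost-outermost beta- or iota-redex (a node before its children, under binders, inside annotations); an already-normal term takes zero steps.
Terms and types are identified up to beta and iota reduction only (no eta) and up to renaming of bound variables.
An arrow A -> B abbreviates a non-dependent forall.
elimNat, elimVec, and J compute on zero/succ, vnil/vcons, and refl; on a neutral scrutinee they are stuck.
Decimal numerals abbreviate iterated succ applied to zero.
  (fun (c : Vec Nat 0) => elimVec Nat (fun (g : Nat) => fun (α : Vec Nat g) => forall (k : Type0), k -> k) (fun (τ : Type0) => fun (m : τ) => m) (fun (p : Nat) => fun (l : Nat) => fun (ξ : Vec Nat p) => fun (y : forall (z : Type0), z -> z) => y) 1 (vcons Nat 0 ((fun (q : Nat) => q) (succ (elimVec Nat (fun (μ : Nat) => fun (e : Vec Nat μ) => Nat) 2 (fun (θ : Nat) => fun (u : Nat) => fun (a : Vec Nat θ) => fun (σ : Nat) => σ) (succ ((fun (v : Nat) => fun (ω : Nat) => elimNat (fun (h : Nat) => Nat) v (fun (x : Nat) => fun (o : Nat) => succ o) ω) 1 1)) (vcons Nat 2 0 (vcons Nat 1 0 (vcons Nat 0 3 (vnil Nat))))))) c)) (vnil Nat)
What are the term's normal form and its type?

resulting normal form:
  fun (c : Type0) => fun (g : c) => g
type:
  forall (c : Type0), c -> c


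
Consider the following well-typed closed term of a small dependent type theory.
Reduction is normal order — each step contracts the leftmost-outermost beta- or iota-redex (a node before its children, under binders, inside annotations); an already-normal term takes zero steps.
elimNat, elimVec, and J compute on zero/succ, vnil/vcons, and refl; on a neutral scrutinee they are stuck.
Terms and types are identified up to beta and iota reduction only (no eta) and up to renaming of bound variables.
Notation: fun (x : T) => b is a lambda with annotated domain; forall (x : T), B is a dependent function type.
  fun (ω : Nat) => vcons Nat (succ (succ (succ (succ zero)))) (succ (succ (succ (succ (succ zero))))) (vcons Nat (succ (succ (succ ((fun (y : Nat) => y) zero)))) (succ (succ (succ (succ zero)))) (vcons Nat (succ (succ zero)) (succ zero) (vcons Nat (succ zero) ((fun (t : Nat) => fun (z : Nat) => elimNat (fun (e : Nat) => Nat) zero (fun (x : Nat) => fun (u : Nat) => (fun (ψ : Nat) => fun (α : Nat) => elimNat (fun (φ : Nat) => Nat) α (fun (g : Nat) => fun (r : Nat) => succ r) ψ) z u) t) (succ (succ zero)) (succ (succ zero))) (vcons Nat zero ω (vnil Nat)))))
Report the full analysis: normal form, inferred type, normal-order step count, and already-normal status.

normal form:
  fun (ω : Nat) => vcons Nat (succ (succ (succ (succ zero)))) (succ (succ (succ (succ (succ zero))))) (vcons Nat (succ (succ (succ zero))) (succ (succ (succ (succ zero)))) (vcons Nat (succ (succ zero)) (succ zero) (vcons Nat (succ zero) (succ (succ (succ (succ zero)))) (vcons Nat zero ω (vnil Nat)))))
type:
  forall (ω : Nat), Vec Nat (succ (succ (succ (succ (succ zero)))))
steps to reach normal form (normal order): 28
term was already normal: no
first redex: a beta-redex


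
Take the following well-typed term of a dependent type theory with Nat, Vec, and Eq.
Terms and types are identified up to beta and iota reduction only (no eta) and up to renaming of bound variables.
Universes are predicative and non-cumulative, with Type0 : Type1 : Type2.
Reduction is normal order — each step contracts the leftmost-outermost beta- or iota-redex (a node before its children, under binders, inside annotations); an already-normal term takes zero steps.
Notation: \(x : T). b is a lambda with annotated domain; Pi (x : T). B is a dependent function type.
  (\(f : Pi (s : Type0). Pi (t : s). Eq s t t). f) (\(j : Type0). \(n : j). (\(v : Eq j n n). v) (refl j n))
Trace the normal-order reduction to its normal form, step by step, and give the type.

reduction (normal order):
  (\(f : Pi (s : Type0). Pi (t : s). Eq s t t). f) (\(j : Type0). \(n : j). (\(v : Eq j n n). v) (refl j n))
  ~> \(f : Type0). \(s : f). (\(t : Eq f s s). t) (refl f s)
  ~> \(f : Type0). \(s : f). refl f s
type:
  Pi (f : Type0). Pi (s : f). Eq f s s


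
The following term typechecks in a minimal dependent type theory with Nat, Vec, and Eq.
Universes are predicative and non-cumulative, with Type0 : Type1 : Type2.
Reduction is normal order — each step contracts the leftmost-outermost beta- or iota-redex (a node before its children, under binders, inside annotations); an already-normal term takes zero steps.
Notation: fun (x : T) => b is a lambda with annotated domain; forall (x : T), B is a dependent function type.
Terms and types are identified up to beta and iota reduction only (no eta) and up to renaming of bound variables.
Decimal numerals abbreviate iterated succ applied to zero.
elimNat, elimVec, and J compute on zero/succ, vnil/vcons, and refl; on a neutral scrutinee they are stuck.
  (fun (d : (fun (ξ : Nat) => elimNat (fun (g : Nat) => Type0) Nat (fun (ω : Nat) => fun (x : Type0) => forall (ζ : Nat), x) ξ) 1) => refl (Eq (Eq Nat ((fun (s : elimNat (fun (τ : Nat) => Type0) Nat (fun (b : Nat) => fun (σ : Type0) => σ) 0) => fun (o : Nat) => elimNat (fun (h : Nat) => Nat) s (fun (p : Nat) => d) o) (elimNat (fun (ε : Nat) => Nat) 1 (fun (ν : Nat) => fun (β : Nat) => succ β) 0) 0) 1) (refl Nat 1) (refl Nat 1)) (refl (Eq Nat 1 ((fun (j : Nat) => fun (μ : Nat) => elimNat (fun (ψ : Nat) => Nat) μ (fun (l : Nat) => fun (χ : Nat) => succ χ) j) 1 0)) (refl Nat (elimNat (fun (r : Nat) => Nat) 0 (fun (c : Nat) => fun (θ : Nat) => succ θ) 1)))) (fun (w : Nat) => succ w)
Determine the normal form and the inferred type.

resulting normal form:
  refl (Eq (Eq Nat 1 1) (refl Nat 1) (refl Nat 1)) (refl (Eq Nat 1 1) (refl Nat 1))
the term's type:
  Eq (Eq (Eq Nat 1 1) (refl Nat 1) (refl Nat 1)) (refl (Eq Nat 1 1) (refl Nat 1)) (refl (Eq Nat 1 1) (refl Nat 1))


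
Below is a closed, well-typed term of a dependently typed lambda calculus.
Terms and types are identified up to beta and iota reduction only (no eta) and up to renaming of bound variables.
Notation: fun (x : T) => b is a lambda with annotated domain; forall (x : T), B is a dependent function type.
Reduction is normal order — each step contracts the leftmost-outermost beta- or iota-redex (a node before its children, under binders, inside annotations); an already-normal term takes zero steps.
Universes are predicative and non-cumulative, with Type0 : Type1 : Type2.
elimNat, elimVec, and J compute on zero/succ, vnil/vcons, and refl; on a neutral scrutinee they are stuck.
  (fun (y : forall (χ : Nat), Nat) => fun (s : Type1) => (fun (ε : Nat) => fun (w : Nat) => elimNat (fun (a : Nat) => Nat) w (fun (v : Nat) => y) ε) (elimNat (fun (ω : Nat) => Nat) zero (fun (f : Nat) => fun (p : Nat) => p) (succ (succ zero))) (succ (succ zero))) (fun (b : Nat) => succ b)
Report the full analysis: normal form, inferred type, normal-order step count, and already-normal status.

resulting normal form:
  fun (y : Type1) => succ (succ zero)
the term's type:
  forall (y : Type1), Nat
normal-order step count: 11
started in normal form: no
first redex: a beta-redex


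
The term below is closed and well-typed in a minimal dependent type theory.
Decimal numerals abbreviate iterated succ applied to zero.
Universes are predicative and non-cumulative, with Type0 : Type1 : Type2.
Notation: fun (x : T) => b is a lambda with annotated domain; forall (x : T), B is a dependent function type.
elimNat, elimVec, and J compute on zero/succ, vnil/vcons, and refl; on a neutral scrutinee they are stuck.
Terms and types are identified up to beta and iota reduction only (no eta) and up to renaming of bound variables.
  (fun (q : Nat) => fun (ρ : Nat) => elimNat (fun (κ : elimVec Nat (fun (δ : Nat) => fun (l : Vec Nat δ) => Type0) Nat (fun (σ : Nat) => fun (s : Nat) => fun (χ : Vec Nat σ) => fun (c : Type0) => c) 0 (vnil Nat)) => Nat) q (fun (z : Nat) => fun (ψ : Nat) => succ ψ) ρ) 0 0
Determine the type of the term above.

inferred type:
  Nat


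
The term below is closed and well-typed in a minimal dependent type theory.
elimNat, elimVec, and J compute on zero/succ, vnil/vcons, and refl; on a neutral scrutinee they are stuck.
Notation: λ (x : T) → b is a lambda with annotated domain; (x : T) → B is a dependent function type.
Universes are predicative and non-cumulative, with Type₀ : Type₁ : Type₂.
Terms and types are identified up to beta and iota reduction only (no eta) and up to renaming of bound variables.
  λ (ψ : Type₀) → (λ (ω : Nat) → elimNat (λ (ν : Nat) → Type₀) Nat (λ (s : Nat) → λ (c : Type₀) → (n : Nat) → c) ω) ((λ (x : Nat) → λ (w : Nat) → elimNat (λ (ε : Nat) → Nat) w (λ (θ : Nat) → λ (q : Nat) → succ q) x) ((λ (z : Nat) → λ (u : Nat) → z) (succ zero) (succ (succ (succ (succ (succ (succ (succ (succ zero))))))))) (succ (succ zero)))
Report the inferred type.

type:
  (ψ : Type₀) → Type₀


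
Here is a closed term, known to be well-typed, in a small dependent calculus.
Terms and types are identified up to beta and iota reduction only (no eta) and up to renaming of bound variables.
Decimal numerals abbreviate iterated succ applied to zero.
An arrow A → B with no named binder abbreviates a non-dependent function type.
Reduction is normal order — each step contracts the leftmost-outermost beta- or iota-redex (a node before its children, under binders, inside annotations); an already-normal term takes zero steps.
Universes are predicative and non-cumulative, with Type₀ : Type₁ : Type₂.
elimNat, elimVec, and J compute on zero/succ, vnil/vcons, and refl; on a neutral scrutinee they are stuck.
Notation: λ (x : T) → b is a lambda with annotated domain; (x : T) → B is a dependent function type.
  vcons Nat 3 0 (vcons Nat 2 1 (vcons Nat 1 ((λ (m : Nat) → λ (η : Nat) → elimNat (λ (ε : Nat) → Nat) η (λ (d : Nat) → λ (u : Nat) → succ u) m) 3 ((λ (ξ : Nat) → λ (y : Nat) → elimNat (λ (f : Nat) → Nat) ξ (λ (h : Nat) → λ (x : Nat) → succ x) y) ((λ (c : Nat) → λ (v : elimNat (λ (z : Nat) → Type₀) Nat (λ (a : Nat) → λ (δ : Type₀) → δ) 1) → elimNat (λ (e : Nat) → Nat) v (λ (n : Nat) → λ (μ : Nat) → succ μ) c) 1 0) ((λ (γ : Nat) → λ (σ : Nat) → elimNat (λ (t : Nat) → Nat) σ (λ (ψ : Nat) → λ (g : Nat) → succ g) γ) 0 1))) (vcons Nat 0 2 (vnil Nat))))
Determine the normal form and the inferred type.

resulting normal form:
  vcons Nat 3 0 (vcons Nat 2 1 (vcons Nat 1 5 (vcons Nat 0 2 (vnil Nat))))
inferred type:
  Vec Nat 4


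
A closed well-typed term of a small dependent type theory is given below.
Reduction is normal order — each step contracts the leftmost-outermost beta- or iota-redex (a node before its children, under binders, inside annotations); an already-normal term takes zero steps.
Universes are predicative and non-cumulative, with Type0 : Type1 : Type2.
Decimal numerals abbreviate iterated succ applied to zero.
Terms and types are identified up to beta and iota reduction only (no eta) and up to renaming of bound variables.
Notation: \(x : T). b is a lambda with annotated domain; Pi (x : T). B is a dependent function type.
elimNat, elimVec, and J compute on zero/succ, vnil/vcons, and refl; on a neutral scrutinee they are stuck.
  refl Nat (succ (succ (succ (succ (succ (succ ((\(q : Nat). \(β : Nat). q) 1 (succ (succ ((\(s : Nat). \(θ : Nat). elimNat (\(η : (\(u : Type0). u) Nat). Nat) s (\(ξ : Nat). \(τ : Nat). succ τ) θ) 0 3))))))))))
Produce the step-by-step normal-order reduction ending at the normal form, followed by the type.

normal-order reduction:
  refl Nat (succ (succ (succ (succ (succ (succ ((\(q : Nat). \(β : Nat). q) 1 (succ (succ ((\(s : Nat). \(θ : Nat). elimNat (\(η : (\(u : Type0). u) Nat). Nat) s (\(ξ : Nat). \(τ : Nat). succ τ) θ) 0 3))))))))))
  ~> refl Nat (succ (succ (succ (succ (succ (succ ((\(q : Nat). 1) (succ (succ ((\(β : Nat). \(s : Nat). elimNat (\(θ : (\(η : Type0). η) Nat). Nat) β (\(u : Nat). \(ξ : Nat). succ ξ) s) 0 3))))))))))
  ~> refl Nat 7
inferred type:
  Eq Nat 7 7


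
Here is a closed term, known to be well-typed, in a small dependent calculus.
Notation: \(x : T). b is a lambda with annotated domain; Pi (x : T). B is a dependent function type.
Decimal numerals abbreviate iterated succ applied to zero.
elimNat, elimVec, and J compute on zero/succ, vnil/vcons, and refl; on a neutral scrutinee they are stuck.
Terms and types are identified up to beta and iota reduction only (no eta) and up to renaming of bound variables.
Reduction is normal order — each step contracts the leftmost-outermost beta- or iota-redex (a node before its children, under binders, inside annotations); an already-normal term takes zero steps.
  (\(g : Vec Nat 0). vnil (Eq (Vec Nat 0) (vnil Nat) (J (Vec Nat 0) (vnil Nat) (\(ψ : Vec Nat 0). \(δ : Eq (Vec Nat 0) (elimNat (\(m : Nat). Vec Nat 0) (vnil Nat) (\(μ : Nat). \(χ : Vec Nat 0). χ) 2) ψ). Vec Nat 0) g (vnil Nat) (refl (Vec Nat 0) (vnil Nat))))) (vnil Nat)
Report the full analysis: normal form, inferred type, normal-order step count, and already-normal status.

normal form:
  vnil (Eq (Vec Nat 0) (vnil Nat) (vnil Nat))
the term's type:
  Vec (Eq (Vec Nat 0) (vnil Nat) (vnil Nat)) 0
steps to reach normal form (normal order): 2
started in normal form: no
first contracted redex: a beta-redex


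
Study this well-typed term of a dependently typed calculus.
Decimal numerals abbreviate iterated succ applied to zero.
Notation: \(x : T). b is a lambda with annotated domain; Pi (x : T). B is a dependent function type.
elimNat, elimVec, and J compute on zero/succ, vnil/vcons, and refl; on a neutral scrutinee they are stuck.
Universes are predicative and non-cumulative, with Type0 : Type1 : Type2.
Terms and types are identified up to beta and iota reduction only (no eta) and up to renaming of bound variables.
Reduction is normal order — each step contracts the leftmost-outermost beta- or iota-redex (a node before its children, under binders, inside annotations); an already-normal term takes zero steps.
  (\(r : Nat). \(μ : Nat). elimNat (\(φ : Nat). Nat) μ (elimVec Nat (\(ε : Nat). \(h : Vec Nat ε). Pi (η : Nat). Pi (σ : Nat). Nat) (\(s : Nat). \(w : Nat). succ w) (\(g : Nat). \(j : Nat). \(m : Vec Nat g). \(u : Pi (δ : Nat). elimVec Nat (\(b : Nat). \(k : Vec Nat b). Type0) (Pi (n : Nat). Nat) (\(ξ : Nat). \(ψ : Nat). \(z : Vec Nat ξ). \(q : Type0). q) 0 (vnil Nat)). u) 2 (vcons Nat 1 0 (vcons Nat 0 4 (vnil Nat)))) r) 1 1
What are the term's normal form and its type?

resulting normal form:
  2
the term's type:
  Nat
observation: reduction starts at a beta-redex, and 17 normal-order steps reach the normal form.


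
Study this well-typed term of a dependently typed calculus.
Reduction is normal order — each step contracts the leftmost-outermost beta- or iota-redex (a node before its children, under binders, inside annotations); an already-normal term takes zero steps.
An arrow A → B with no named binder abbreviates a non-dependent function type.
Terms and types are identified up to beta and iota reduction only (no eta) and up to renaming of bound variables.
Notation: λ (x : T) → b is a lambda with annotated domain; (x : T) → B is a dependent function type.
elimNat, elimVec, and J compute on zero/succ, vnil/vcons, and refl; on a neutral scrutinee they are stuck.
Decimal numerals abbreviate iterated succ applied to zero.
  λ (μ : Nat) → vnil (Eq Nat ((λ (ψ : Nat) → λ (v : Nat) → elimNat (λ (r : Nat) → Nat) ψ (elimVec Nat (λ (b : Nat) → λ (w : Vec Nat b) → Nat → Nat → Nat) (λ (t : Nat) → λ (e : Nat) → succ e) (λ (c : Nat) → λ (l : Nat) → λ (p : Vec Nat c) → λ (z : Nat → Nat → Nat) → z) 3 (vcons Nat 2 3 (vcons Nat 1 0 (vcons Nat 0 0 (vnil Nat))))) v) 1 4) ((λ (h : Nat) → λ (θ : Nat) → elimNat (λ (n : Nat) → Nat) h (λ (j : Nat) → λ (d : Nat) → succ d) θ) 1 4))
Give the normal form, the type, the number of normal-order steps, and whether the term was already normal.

resulting normal form:
  λ (μ : Nat) → vnil (Eq Nat 5 5)
type:
  Nat → Vec (Eq Nat 5 5) 0
normal-order step count: 94
started in normal form: no
first contracted redex: a beta-redex


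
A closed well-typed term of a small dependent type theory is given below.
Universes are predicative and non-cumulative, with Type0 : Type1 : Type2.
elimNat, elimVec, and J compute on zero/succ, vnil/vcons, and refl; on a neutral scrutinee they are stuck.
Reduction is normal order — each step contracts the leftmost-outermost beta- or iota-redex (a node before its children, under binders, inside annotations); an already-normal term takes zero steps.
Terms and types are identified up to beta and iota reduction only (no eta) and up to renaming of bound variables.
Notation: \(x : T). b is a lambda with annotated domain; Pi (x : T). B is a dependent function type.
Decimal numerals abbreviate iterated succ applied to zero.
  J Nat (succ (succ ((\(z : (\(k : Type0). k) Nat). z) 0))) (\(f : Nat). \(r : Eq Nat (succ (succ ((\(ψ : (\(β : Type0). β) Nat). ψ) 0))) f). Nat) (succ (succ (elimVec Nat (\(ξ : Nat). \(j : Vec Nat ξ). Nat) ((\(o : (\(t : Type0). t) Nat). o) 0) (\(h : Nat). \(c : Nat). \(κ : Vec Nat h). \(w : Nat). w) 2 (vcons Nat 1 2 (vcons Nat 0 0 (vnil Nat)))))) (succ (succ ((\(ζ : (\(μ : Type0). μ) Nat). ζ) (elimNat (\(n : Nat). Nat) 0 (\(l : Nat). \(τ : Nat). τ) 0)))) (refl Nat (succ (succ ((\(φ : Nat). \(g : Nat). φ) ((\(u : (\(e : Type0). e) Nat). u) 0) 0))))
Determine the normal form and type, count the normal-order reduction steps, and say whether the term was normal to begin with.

resulting normal form:
  2
type:
  Nat
reduction steps (normal order): 13
term was already normal: no
first redex: a J iota-redex


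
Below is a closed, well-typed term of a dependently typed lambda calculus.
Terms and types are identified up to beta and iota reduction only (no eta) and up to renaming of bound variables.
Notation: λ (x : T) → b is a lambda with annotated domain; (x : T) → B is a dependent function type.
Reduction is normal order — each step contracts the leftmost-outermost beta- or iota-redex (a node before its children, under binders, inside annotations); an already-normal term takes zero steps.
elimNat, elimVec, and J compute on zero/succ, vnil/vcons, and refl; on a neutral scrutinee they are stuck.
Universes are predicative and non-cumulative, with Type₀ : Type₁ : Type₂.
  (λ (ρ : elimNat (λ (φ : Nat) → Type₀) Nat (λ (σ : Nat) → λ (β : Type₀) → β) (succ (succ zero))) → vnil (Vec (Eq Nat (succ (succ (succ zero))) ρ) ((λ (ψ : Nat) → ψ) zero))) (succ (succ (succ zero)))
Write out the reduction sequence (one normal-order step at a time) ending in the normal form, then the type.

normal-order reduction sequence:
  (λ (ρ : elimNat (λ (φ : Nat) → Type₀) Nat (λ (σ : Nat) → λ (β : Type₀) → β) (succ (succ zero))) → vnil (Vec (Eq Nat (succ (succ (succ zero))) ρ) ((λ (ψ : Nat) → ψ) zero))) (succ (succ (succ zero)))
  ~> vnil (Vec (Eq Nat (succ (succ (succ zero))) (succ (succ (succ zero)))) ((λ (ρ : Nat) → ρ) zero))
  ~> vnil (Vec (Eq Nat (succ (succ (succ zero))) (succ (succ (succ zero)))) zero)
the term's type:
  Vec (Vec (Eq Nat (succ (succ (succ zero))) (succ (succ (succ zero)))) zero) zero


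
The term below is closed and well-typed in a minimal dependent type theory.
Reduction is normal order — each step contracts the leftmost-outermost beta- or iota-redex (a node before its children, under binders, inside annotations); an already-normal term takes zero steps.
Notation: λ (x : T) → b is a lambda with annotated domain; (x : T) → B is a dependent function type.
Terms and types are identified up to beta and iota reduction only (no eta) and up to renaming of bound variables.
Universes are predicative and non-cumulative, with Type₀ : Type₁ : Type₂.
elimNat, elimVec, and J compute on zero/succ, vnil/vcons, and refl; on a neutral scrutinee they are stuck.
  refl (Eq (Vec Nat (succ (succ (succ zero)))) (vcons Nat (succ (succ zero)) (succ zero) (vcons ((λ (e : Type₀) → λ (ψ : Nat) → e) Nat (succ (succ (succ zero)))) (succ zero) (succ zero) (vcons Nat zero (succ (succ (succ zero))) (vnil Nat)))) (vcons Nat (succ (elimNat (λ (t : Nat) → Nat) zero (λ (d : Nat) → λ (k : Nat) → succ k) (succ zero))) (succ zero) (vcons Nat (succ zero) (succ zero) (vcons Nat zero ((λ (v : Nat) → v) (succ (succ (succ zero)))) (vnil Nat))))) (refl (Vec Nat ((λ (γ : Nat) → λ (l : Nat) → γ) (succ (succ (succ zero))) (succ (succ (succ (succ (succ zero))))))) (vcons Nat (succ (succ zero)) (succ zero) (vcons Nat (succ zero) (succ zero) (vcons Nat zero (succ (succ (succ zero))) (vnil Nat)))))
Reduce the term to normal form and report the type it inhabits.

reduced normal form:
  refl (Eq (Vec Nat (succ (succ (succ zero)))) (vcons Nat (succ (succ zero)) (succ zero) (vcons Nat (succ zero) (succ zero) (vcons Nat zero (succ (succ (succ zero))) (vnil Nat)))) (vcons Nat (succ (succ zero)) (succ zero) (vcons Nat (succ zero) (succ zero) (vcons Nat zero (succ (succ (succ zero))) (vnil Nat))))) (refl (Vec Nat (succ (succ (succ zero)))) (vcons Nat (succ (succ zero)) (succ zero) (vcons Nat (succ zero) (succ zero) (vcons Nat zero (succ (succ (succ zero))) (vnil Nat)))))
type:
  Eq (Eq (Vec Nat (succ (succ (succ zero)))) (vcons Nat (succ (succ zero)) (succ zero) (vcons Nat (succ zero) (succ zero) (vcons Nat zero (succ (succ (succ zero))) (vnil Nat)))) (vcons Nat (succ (succ zero)) (succ zero) (vcons Nat (succ zero) (succ zero) (vcons Nat zero (succ (succ (succ zero))) (vnil Nat))))) (refl (Vec Nat (succ (succ (succ zero)))) (vcons Nat (succ (succ zero)) (succ zero) (vcons Nat (succ zero) (succ zero) (vcons Nat zero (succ (succ (succ zero))) (vnil Nat))))) (refl (Vec Nat (succ (succ (succ zero)))) (vcons Nat (succ (succ zero)) (succ zero) (vcons Nat (succ zero) (succ zero) (vcons Nat zero (succ (succ (succ zero))) (vnil Nat)))))


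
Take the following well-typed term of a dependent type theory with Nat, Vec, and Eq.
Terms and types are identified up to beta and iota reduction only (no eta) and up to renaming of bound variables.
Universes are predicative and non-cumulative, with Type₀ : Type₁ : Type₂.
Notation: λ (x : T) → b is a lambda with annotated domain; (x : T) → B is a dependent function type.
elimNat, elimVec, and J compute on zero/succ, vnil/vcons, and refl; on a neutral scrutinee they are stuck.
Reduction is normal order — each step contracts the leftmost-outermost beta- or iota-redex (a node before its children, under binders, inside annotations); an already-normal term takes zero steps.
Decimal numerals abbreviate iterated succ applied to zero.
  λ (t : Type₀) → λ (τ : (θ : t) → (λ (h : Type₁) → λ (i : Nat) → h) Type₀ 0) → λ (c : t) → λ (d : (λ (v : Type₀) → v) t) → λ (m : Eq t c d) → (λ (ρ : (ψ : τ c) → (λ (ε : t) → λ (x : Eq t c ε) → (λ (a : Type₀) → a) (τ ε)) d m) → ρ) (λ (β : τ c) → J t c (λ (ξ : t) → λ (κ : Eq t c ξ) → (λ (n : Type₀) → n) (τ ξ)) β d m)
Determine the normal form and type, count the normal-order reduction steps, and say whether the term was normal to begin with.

normal form:
  λ (t : Type₀) → λ (τ : (θ : t) → Type₀) → λ (h : t) → λ (i : t) → λ (c : Eq t h i) → λ (d : τ h) → J t h (λ (v : t) → λ (m : Eq t h v) → τ v) d i c
type:
  (t : Type₀) → (τ : (θ : t) → Type₀) → (h : t) → (i : t) → (c : Eq t h i) → (d : τ h) → τ i
steps to reach normal form (normal order): 5
started in normal form: no
first redex: a beta-redex


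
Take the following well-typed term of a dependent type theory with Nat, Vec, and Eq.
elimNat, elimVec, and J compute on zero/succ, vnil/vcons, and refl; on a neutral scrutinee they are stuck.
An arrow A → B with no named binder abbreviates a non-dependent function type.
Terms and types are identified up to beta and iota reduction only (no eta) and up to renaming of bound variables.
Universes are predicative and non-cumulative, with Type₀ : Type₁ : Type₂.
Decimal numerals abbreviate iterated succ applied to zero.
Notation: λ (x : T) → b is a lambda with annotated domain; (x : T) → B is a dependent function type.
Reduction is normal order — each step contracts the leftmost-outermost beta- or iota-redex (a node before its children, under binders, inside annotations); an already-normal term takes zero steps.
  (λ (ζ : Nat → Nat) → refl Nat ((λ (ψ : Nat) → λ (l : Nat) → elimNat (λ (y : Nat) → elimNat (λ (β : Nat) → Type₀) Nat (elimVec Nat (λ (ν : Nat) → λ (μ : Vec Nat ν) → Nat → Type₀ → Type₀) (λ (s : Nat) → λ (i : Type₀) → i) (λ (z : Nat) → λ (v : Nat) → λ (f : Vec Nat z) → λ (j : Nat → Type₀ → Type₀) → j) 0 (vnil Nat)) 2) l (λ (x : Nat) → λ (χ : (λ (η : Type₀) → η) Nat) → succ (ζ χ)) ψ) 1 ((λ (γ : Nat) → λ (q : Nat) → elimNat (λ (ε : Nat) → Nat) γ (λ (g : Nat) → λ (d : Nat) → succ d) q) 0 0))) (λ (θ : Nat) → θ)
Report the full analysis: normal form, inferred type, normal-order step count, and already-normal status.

reduced normal form:
  refl Nat 1
inferred type:
  Eq Nat 1 1
reduction steps (normal order): 11
already normal: no
first contracted redex: a beta-redex


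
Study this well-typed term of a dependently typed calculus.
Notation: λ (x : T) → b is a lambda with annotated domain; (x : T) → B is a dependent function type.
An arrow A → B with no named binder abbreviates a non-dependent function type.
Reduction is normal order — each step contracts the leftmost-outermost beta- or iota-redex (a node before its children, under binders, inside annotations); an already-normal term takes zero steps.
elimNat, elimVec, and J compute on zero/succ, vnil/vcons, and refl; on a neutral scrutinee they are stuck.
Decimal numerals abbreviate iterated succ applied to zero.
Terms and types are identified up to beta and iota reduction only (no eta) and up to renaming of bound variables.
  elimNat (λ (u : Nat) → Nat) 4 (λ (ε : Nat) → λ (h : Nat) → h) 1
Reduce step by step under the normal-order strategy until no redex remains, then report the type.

normal-order reduction:
  elimNat (λ (u : Nat) → Nat) 4 (λ (ε : Nat) → λ (h : Nat) → h) 1
  ~> (λ (u : Nat) → λ (ε : Nat) → ε) 0 (elimNat (λ (h : Nat) → Nat) 4 (λ (η : Nat) → λ (σ : Nat) → σ) 0)
  ~> (λ (u : Nat) → u) (elimNat (λ (ε : Nat) → Nat) 4 (λ (h : Nat) → λ (η : Nat) → η) 0)
  ~> elimNat (λ (u : Nat) → Nat) 4 (λ (ε : Nat) → λ (h : Nat) → h) 0
  ~> 4
type:
  Nat


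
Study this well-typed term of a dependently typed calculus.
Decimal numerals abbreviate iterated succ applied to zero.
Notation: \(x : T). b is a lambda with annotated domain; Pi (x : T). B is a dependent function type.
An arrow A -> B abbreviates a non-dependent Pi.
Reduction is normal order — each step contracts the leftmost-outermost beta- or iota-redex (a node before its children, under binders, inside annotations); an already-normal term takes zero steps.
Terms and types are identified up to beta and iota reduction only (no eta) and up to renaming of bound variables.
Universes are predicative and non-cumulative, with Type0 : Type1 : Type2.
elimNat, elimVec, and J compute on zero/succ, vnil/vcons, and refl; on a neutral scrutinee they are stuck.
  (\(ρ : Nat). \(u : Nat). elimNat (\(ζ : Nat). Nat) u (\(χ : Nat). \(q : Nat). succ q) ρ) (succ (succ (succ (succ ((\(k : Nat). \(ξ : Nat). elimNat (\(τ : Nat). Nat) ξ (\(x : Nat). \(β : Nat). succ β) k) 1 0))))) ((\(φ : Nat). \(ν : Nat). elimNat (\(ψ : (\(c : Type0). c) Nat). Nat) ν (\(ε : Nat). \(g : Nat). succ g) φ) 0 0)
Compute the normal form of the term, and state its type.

reduced normal form:
  5
the term's type:
  Nat


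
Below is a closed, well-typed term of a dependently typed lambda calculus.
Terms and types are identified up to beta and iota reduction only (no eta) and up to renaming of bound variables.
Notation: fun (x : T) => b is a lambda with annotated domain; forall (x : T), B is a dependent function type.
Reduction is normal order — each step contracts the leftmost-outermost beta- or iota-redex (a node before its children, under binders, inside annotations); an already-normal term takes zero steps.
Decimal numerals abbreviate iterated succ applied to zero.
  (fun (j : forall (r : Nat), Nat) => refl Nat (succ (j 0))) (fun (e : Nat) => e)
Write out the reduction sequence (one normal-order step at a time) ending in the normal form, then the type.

normal-order reduction sequence:
  (fun (j : forall (r : Nat), Nat) => refl Nat (succ (j 0))) (fun (e : Nat) => e)
  ~> refl Nat (succ ((fun (j : Nat) => j) 0))
  ~> refl Nat 1
type:
  Eq Nat 1 1


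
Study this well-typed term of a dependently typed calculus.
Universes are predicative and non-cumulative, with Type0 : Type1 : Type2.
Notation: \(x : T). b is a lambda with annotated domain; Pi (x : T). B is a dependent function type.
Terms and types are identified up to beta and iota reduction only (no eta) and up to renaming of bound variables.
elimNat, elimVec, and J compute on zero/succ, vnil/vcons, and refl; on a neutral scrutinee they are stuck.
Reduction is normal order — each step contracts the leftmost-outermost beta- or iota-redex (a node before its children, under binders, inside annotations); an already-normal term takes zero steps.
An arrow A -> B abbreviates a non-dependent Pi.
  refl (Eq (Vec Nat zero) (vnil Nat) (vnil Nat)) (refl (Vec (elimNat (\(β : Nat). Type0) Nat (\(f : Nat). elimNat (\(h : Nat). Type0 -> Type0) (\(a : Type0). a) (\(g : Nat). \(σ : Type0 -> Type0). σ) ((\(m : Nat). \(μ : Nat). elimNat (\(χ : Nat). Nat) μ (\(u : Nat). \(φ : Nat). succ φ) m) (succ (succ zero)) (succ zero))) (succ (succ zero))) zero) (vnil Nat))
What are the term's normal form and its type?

normal form:
  refl (Eq (Vec Nat zero) (vnil Nat) (vnil Nat)) (refl (Vec Nat zero) (vnil Nat))
inferred type:
  Eq (Eq (Vec Nat zero) (vnil Nat) (vnil Nat)) (refl (Vec Nat zero) (vnil Nat)) (refl (Vec Nat zero) (vnil Nat))
observation: contracting an elimNat iota-redex first, the term normalizes in 45 steps.


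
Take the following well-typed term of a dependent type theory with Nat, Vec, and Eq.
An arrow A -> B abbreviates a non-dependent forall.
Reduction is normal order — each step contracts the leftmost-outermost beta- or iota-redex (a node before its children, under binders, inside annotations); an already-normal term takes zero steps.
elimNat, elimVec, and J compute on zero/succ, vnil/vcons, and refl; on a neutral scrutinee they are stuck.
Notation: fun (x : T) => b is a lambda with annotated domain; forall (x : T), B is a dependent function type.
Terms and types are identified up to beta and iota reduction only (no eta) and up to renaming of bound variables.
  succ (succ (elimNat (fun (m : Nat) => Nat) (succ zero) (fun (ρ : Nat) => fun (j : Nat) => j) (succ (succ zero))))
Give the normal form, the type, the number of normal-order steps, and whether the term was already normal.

reduced normal form:
  succ (succ (succ zero))
type:
  Nat
reduction steps (normal order): 7
already normal: no
first contracted redex: an elimNat iota-redex


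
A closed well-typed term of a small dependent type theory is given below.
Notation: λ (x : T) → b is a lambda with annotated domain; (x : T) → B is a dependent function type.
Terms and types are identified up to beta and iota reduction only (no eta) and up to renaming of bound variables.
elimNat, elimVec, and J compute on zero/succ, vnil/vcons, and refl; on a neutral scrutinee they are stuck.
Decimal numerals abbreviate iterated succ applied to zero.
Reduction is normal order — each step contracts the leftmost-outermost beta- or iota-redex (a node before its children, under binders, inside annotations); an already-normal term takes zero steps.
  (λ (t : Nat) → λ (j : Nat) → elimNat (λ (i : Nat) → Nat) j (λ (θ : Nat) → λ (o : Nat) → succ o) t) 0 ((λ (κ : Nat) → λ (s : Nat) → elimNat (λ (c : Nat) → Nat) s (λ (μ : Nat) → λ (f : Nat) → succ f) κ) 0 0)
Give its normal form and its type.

normal form:
  0
the term's type:
  Nat


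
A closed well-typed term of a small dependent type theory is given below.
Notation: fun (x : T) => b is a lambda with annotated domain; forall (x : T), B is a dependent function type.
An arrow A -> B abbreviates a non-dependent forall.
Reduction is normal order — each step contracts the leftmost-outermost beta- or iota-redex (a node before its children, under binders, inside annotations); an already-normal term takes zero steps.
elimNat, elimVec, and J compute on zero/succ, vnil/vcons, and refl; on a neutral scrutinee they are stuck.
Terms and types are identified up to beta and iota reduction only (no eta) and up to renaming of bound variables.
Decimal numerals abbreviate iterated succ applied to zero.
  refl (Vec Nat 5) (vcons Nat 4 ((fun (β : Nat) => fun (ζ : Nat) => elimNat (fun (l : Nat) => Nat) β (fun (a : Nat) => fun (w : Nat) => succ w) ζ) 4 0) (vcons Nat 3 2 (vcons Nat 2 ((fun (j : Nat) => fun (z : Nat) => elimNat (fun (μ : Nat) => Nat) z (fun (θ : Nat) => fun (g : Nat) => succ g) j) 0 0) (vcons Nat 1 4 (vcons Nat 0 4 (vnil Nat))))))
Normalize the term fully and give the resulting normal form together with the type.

normal form:
  refl (Vec Nat 5) (vcons Nat 4 4 (vcons Nat 3 2 (vcons Nat 2 0 (vcons Nat 1 4 (vcons Nat 0 4 (vnil Nat))))))
type:
  Eq (Vec Nat 5) (vcons Nat 4 4 (vcons Nat 3 2 (vcons Nat 2 0 (vcons Nat 1 4 (vcons Nat 0 4 (vnil Nat)))))) (vcons Nat 4 4 (vcons Nat 3 2 (vcons Nat 2 0 (vcons Nat 1 4 (vcons Nat 0 4 (vnil Nat))))))
observation: 6 normal-order steps normalize the term, beginning with a beta-redex.
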